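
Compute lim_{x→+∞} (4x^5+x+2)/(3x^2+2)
This is an ∞/∞ indeterminate form as x → +∞.
Divide numerator and denominator by x^5 and let the lower-order terms vanish; the numerator's degree 5 exceeds the denominator's degree 2, so the quotient diverges.
Limit = ∞.

Final answer: ∞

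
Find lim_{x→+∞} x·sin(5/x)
As x → +∞: let u = 5/x → 0⁺; then x·sin(5/x) = 5·sin(u)/u → 5·1 = 5.
Limit = 5.

Final answer: 5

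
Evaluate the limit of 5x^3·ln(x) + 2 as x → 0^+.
The product is a 0·∞ indeterminate form at x → 0⁺.
Rewrite the product as 5·ln(x) / x^(-3) and apply L'Hôpital, or use the standard hierarchy x^(-3) ≫ |ln x| as x → 0⁺.
The indeterminate product → 0, so the limit = 2.

Final answer: 2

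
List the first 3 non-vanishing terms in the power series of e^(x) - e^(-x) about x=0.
x^5/60 + x^3/3 + 2·x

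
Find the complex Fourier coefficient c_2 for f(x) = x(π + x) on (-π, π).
Compute the real Fourier coefficients first: a_2 = 1, b_2 = -π.
Then c_2 = (a_2 − i·b_2)/2 = 1/2 + i·π/2.

Final answer: 1/2 + i·π/2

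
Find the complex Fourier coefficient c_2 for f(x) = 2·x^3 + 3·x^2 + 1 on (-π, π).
Compute the real Fourier coefficients first: a_2 = 3, b_2 = 3 - 2·π^2.
Then c_2 = (a_2 − i·b_2)/2 = 3/2 - 3·i/2 + i·π^2.

Final answer: 3/2 - 3·i/2 + i·π^2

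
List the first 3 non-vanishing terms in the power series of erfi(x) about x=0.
x^5/(5·√(π)) + 2·x^3/(3·√(π)) + 2·x/√(π)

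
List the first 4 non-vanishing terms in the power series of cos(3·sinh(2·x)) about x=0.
332·x^6/5 + 30·x^4 - 18·x^2 + 1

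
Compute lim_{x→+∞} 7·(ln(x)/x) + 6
Evaluate the dominant behaviour as x → +∞; each term tends to a finite value or vanishes.
Limit = 6.

Final answer: 6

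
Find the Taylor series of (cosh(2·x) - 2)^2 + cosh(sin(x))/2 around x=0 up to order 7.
3581·x^6/1440 + 125·x^4/48 - 15·x^2/4 + 3/2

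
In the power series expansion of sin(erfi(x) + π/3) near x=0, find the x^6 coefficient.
Expand to order 6: sin(erfi(x) + π/3) = x^6·(-14·√(3)/(45·π) - 2·√(3)/(45·π^3) + 4·√(3)/(9·π^2)) + x^5·(-2/(3·π^(3/2)) + 2/(15·π^(5/2)) + 1/(10·√(π))) + x^4·(-2·√(3)/(3·π) + √(3)/(3·π^2)) + x^3·(-2/(3·π^(3/2)) + 1/(3·√(π))) - √(3)·x^2/π + x/√(π) + √(3)/2 + O(x^7).
The coefficient of x^6 is -14·√(3)/(45·π) - 2·√(3)/(45·π^3) + 4·√(3)/(9·π^2).

Final answer: -14·√(3)/(45·π) - 2·√(3)/(45·π^3) + 4·√(3)/(9·π^2)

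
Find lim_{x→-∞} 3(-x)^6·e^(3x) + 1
The product is a 0·∞ indeterminate form at x → -∞.
Rewrite the product as 3(-x)^6 / e^(-3x) (an ∞/∞ form) and apply L'Hôpital, or use the standard hierarchy e^(3|x|) ≫ |(-x)^6| as x → -∞.
The indeterminate product → 0, so the limit = 1.

Final answer: 1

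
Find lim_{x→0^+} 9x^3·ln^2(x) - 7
The product is a 0·∞ indeterminate form at x → 0⁺.
Rewrite the product as 9·ln^2(x) / x^(-3) and apply L'Hôpital, or use the standard hierarchy x^(-3) ≫ |ln x|^2 as x → 0⁺.
The indeterminate product → 0, so the limit = -7.

Final answer: -7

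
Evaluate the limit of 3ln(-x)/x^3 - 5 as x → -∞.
The quotient is an ∞/∞ indeterminate form as x → -∞.
Compare growth rates of the dominant terms (exponentials ≫ polynomials ≫ logarithms), or apply L'Hôpital's rule; the quotient → 0.
Adding the constant: 0 - 5 = -5. Limit = -5.

Final answer: -5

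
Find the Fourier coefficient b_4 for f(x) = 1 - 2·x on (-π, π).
b_4 = (1/π) ∫_{-π}^{π} f(x)·sin(4x) dx.
Evaluate the integral (use parity and integration by parts as needed): b_4 = 1.

Final answer: 1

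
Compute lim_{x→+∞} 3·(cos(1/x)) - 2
Evaluate the dominant behaviour as x → +∞; each term tends to a finite value or vanishes.
Limit = 1.

Final answer: 1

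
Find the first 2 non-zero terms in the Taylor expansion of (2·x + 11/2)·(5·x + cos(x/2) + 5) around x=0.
79·x/2 + 33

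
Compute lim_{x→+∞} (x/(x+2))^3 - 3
As x → +∞: x/(x+2) = 1/(1 + 2/x) → 1, and the 3rd power of a limit-1 base also → 1; with the additive constant, 1 - 3 = -2.
Limit = -2.

Final answer: -2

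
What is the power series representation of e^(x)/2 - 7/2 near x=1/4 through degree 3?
-7/2 + e^(1/4)/2 + e^(1/4)·(x - 1/4)/2 + e^(1/4)·(x - 1/4)^2/4 + e^(1/4)·(x - 1/4)^3/12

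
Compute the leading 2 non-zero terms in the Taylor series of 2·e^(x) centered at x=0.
2·x + 2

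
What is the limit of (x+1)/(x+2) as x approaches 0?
Direct substitution at x = 0 gives 1/2.

Final answer: 1/2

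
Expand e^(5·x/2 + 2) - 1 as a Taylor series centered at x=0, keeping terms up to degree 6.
3125·x^6·e^(2)/9216 + 625·x^5·e^(2)/768 + 625·x^4·e^(2)/384 + 125·x^3·e^(2)/48 + 25·x^2·e^(2)/8 + 5·x·e^(2)/2 - 1 + e^(2)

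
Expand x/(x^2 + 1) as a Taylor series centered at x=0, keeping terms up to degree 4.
-x^3 + x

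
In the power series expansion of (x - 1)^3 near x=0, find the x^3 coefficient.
Expand to order 3: (x - 1)^3 = x^3 - 3·x^2 + 3·x - 1 + O(x^4).
The coefficient of x^3 is 1.

Final answer: 1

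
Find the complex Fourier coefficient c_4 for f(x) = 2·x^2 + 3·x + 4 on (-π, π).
Compute the real Fourier coefficients first: a_4 = 1/2, b_4 = -3/2.
Then c_4 = (a_4 − i·b_4)/2 = 1/4 + 3·i/4.

Final answer: 1/4 + 3·i/4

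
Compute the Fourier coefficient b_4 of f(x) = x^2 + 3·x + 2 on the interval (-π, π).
b_4 = (1/π) ∫_{-π}^{π} f(x)·sin(4x) dx.
Evaluate the integral (use parity and integration by parts as needed): b_4 = -3/2.

Final answer: -3/2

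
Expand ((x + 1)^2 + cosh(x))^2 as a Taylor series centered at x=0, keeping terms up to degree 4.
29·x^4/12 + 6·x^3 + 10·x^2 + 8·x + 4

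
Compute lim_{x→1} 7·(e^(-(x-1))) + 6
Direct substitution at x = 1 gives 13.

Final answer: 13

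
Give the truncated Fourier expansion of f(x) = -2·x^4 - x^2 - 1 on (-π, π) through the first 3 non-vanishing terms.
(-92 + 16·π^2)·cos(x) + (5 - 4·π^2)·cos(2·x) - 2·π^4/5 - π^2/3 - 1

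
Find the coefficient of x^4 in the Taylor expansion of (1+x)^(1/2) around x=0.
Expand to order 4: (1+x)^(1/2) = -5·x^4/128 + x^3/16 - x^2/8 + x/2 + 1 + O(x^5).
The coefficient of x^4 is -5/128.

Final answer: -5/128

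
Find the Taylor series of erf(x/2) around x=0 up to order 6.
x^5/(160·√(π)) - x^3/(12·√(π)) + x/√(π)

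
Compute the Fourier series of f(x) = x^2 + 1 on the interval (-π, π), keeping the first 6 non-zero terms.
-4·cos(x) + cos(2·x) - 4·cos(3·x)/9 + cos(4·x)/4 - 4·cos(5·x)/25 + 1 + π^2/3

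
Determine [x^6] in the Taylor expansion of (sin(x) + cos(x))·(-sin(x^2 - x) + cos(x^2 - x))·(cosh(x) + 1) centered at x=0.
Expand to order 6: (sin(x) + cos(x))·(-sin(x^2 - x) + cos(x^2 - x))·(cosh(x) + 1) = -209·x^6/720 - 41·x^5/20 + 61·x^4/24 - 5·x^3/3 - 3·x^2/2 + 4·x + 2 + O(x^7).
The coefficient of x^6 is -209/720.

Final answer: -209/720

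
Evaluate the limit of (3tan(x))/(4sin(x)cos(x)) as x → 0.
Both numerator and denominator → 0 as x → 0; this is a 0/0 indeterminate form.
Expand each to leading order near x = 0: numerator ~ 3·x, denominator ~ 4·x.
The limit of the ratio is 3/4.

Final answer: 3/4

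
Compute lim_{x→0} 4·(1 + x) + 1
Direct substitution at x = 0 gives 5.

Final answer: 5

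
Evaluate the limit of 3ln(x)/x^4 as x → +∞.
This is an ∞/∞ indeterminate form as x → +∞.
The polynomial denominator x^4 dominates the logarithmic numerator (any positive power of x ≫ ln(x) as x → ∞), so the quotient → 0.
Limit = 0.

Final answer: 0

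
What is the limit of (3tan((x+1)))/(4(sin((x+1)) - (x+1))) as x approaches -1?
Both numerator and denominator → 0 as x → -1; this is a 0/0 indeterminate form.
Expand each to leading order near x = -1: numerator ~ 3·(x + 1), denominator ~ -2·(x + 1)^3/3.
The limit of the ratio is -∞.

Final answer: -∞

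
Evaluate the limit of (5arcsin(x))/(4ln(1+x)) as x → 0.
Both numerator and denominator → 0 as x → 0; this is a 0/0 indeterminate form.
Expand each to leading order near x = 0: numerator ~ 5·x, denominator ~ 4·x.
The limit of the ratio is 5/4.

Final answer: 5/4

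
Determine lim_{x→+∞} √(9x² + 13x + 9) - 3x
As x → +∞: multiply by the conjugate to get (13x+9)/(√(9x²+13x+9)+3x); the denominator ~ 6x, so the limit is 13/6.
Limit = 13/6.

Final answer: 13/6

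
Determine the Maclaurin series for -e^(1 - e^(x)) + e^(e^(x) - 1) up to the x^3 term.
2·x^3/3 + x^2 + 2·x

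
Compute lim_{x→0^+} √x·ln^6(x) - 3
The product is a 0·∞ indeterminate form at x → 0⁺.
Rewrite the product as ln^6(x) / x^(-1/2) and apply L'Hôpital, or use the standard hierarchy x^(-1/2) ≫ |ln x|^6 as x → 0⁺.
The indeterminate product → 0, so the limit = -3.

Final answer: -3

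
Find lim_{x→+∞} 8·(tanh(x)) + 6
Evaluate the dominant behaviour as x → +∞; each term tends to a finite value or vanishes.
Limit = 14.

Final answer: 14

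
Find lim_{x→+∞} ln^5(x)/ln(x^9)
This is an ∞/∞ indeterminate form as x → +∞.
Write ln(x^9) = 9·ln(x), reducing the quotient to ln^4(x)/9 → ∞.
Limit = ∞.

Final answer: ∞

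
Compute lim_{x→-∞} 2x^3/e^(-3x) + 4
The quotient is an ∞/∞ indeterminate form as x → -∞.
Compare growth rates of the dominant terms (exponentials ≫ polynomials ≫ logarithms), or apply L'Hôpital's rule; the quotient → 0.
Adding the constant: 0 + 4 = 4. Limit = 4.

Final answer: 4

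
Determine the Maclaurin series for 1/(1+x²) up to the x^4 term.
x^4 - x^2 + 1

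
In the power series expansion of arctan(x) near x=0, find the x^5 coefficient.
Expand to order 5: arctan(x) = x^5/5 - x^3/3 + x + O(x^6).
The coefficient of x^5 is 1/5.

Final answer: 1/5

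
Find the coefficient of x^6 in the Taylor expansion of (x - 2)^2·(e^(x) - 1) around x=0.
Expand to order 6: (x - 2)^2·(e^(x) - 1) = x^6/72 + x^5/30 - x^3/3 - 2·x^2 + 4·x + O(x^7).
The coefficient of x^6 is 1/72.

Final answer: 1/72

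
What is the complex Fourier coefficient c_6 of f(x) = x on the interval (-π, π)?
Compute the real Fourier coefficients first: a_6 = 0, b_6 = -1/3.
Then c_6 = (a_6 − i·b_6)/2 = i/6.

Final answer: i/6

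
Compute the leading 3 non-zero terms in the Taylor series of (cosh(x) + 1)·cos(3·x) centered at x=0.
109·x^4/24 - 17·x^2/2 + 2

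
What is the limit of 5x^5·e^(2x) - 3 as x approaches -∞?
The product is a 0·∞ indeterminate form at x → -∞.
Rewrite the product as 5x^5 / e^(-2x) (an ∞/∞ form) and apply L'Hôpital, or use the standard hierarchy e^(2|x|) ≫ |x^5| as x → -∞.
The indeterminate product → 0, so the limit = -3.

Final answer: -3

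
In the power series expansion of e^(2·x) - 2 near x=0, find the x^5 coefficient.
Expand to order 5: e^(2·x) - 2 = 4·x^5/15 + 2·x^4/3 + 4·x^3/3 + 2·x^2 + 2·x - 1 + O(x^6).
The coefficient of x^5 is 4/15.

Final answer: 4/15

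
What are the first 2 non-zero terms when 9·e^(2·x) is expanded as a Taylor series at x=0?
18·x + 9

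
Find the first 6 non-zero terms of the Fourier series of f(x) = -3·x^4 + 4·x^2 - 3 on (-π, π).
(-160 + 24·π^2)·cos(x) + (13 - 6·π^2)·cos(2·x) + (-32/9 + 8·π^2/3)·cos(3·x) + (25/16 - 3·π^2/2)·cos(4·x) + (-544/625 + 24·π^2/25)·cos(5·x) - 3·π^4/5 - 3 + 4·π^2/3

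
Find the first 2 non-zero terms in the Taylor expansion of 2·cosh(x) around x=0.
x^2 + 2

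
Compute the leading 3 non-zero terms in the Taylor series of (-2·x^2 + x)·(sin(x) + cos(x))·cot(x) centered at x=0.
-17·x^2/6 - x + 1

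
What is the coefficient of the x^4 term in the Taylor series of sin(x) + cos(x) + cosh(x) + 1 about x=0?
Expand to order 4: sin(x) + cos(x) + cosh(x) + 1 = x^4/12 - x^3/6 + x + 3 + O(x^5).
The coefficient of x^4 is 1/12.

Final answer: 1/12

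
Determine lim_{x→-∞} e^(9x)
Evaluate the dominant behaviour as x → -∞; each term tends to a finite value or vanishes.
Limit = 0.

Final answer: 0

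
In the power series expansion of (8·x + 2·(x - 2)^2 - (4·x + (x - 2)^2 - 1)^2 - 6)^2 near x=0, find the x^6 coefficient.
Expand to order 6: (8·x + 2·(x - 2)^2 - (4·x + (x - 2)^2 - 1)^2 - 6)^2 = 8·x^6 + 30·x^4 + 56·x^2 + 49 + O(x^7).
The coefficient of x^6 is 8.

Final answer: 8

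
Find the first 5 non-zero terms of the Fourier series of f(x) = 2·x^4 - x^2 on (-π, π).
(100 - 16·π^2)·cos(x) + (-7 + 4·π^2)·cos(2·x) + (44/27 - 16·π^2/9)·cos(3·x) + (-5/8 + π^2)·cos(4·x) - π^2/3 + 2·π^4/5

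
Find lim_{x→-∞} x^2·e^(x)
This is a 0·∞ indeterminate form at x → -∞.
Rewrite the product as x^2 / e^(-x) (an ∞/∞ form) and apply L'Hôpital, or use the standard hierarchy e^(|x|) ≫ |x^2| as x → -∞.
The indeterminate product → 0, so the limit = 0.

Final answer: 0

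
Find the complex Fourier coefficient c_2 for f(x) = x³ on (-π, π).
Compute the real Fourier coefficients first: a_2 = 0, b_2 = 3/2 - π^2.
Then c_2 = (a_2 − i·b_2)/2 = -3·i/4 + i·π^2/2.

Final answer: -3·i/4 + i·π^2/2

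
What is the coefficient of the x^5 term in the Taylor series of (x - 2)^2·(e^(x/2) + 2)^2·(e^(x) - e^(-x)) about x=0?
Expand to order 5: (x - 2)^2·(e^(x/2) + 2)^2·(e^(x) - e^(-x)) = 27·x^5/20 - 8·x^4 + 14·x^3 - 48·x^2 + 72·x + O(x^6).
The coefficient of x^5 is 27/20.

Final answer: 27/20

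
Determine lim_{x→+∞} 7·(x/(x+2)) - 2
Evaluate the dominant behaviour as x → +∞; each term tends to a finite value or vanishes.
Limit = 5.

Final answer: 5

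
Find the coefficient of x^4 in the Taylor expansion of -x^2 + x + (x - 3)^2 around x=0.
Expand to order 4: -x^2 + x + (x - 3)^2 = 9 - 5·x + O(x^5).
The coefficient of x^4 is 0.

Final answer: 0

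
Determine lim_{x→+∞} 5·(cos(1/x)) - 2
Evaluate the dominant behaviour as x → +∞; each term tends to a finite value or vanishes.
Limit = 3.

Final answer: 3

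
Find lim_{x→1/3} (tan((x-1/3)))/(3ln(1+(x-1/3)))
Both numerator and denominator → 0 as x → 1/3; this is a 0/0 indeterminate form.
Expand each to leading order near x = 1/3: numerator ~ (x - 1/3), denominator ~ 3·(x - 1/3).
The limit of the ratio is 1/3.

Final answer: 1/3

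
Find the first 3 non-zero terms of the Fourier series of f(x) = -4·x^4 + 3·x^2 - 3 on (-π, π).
(-204 + 32·π^2)·cos(x) + (15 - 8·π^2)·cos(2·x) - 4·π^4/5 - 3 + π^2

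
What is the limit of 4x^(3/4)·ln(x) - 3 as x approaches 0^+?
The product is a 0·∞ indeterminate form at x → 0⁺.
Rewrite the product as 4·ln(x) / x^(-3/4) and apply L'Hôpital, or use the standard hierarchy x^(-3/4) ≫ |ln x| as x → 0⁺.
The indeterminate product → 0, so the limit = -3.

Final answer: -3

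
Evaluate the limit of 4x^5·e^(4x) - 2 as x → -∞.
The product is a 0·∞ indeterminate form at x → -∞.
Rewrite the product as 4x^5 / e^(-4x) (an ∞/∞ form) and apply L'Hôpital, or use the standard hierarchy e^(4|x|) ≫ |x^5| as x → -∞.
The indeterminate product → 0, so the limit = -2.

Final answer: -2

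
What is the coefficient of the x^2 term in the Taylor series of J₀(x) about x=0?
Expand to order 2: J₀(x) = 1 - x^2/4 + O(x^3).
The coefficient of x^2 is -1/4.

Final answer: -1/4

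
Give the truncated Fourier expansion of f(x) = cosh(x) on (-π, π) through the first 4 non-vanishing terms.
-cos(x)·sinh(π)/π + 2·cos(2·x)·sinh(π)/(5·π) - cos(3·x)·sinh(π)/(5·π) + sinh(π)/π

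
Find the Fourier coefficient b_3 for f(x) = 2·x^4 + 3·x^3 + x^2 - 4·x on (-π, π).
b_3 = (1/π) ∫_{-π}^{π} f(x)·sin(3x) dx.
Evaluate the integral (use parity and integration by parts as needed): b_3 = -4 + 2·π^2.

Final answer: -4 + 2·π^2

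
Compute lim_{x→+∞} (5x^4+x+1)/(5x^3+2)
This is an ∞/∞ indeterminate form as x → +∞.
Divide numerator and denominator by x^4 and let the lower-order terms vanish; the numerator's degree 4 exceeds the denominator's degree 3, so the quotient diverges.
Limit = ∞.

Final answer: ∞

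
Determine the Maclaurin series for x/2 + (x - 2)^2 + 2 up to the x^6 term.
x^2 - 7·x/2 + 6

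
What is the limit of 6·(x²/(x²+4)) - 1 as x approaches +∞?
Evaluate the dominant behaviour as x → +∞; each term tends to a finite value or vanishes.
Limit = 5.

Final answer: 5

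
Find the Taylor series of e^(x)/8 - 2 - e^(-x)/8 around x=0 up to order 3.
x^3/24 + x/4 - 2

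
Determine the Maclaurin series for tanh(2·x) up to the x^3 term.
-8·x^3/3 + 2·x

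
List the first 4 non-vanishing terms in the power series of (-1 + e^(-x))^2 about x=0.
-x^5/4 + 7·x^4/12 - x^3 + x^2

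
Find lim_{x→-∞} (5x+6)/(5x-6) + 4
Evaluate the dominant behaviour as x → -∞; each term tends to a finite value or vanishes.
Limit = 5.

Final answer: 5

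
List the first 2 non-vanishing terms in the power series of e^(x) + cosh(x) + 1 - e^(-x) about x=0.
2·x + 2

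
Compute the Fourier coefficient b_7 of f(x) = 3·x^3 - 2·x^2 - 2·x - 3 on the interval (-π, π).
b_7 = (1/π) ∫_{-π}^{π} f(x)·sin(7x) dx.
Evaluate the integral (use parity and integration by parts as needed): b_7 = -232/343 + 6·π^2/7.

Final answer: -232/343 + 6·π^2/7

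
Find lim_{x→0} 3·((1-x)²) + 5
Direct substitution at x = 0 gives 8.

Final answer: 8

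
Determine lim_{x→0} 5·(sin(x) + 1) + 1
Direct substitution at x = 0 gives 6.

Final answer: 6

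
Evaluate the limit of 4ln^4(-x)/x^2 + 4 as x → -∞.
The quotient is an ∞/∞ indeterminate form as x → -∞.
Compare growth rates of the dominant terms (exponentials ≫ polynomials ≫ logarithms), or apply L'Hôpital's rule; the quotient → 0.
Adding the constant: 0 + 4 = 4. Limit = 4.

Final answer: 4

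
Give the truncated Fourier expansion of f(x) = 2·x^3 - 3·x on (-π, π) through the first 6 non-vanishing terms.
(-30 + 4·π^2)·sin(x) + (6 - 2·π^2)·sin(2·x) + (-26/9 + 4·π^2/3)·sin(3·x) + (15/8 - π^2)·sin(4·x) + (-174/125 + 4·π^2/5)·sin(5·x) + (10/9 - 2·π^2/3)·sin(6·x)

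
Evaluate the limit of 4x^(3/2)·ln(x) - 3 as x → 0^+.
The product is a 0·∞ indeterminate form at x → 0⁺.
Rewrite the product as 4·ln(x) / x^(-3/2) and apply L'Hôpital, or use the standard hierarchy x^(-3/2) ≫ |ln x| as x → 0⁺.
The indeterminate product → 0, so the limit = -3.

Final answer: -3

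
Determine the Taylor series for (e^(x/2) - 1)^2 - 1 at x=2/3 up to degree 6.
-2·e^(1/3) + e^(2/3) + (-e^(1/3) + e^(2/3))·(x - 2/3) + (-7·e^(4/3) - 5·e^(2/3) + e^(1/3) + 2·e^(5/3) + 9·e)·(x - 2/3)^2/(-12·e^(2/3) - 4 + 4·e + 12·e^(1/3)) + (-13·e^(4/3) - 7·e^(2/3) + e^(1/3) + 4·e^(5/3) + 15·e)·(x - 2/3)^3/(-72·e^(2/3) - 24 + 24·e + 72·e^(1/3)) + (-25·e^(4/3) - 11·e^(2/3) + e^(1/3) + 8·e^(5/3) + 27·e)·(x - 2/3)^4/(-576·e^(2/3) - 192 + 192·e + 576·e^(1/3)) + (-49·e^(4/3) - 19·e^(2/3) + e^(1/3) + 16·e^(5/3) + 51·e)·(x - 2/3)^5/(-5760·e^(2/3) - 1920 + 1920·e + 5760·e^(1/3)) + (-97·e^(4/3) - 35·e^(2/3) + e^(1/3) + 32·e^(5/3) + 99·e)·(x - 2/3)^6/(-69120·e^(2/3) - 23040 + 23040·e + 69120·e^(1/3))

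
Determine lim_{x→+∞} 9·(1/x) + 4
Evaluate the dominant behaviour as x → +∞; each term tends to a finite value or vanishes.
Limit = 4.

Final answer: 4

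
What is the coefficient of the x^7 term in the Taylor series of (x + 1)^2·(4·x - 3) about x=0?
Expand to order 7: (x + 1)^2·(4·x - 3) = 4·x^3 + 5·x^2 - 2·x - 3 + O(x^8).
The coefficient of x^7 is 0.

Final answer: 0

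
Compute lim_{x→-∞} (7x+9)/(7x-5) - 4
Evaluate the dominant behaviour as x → -∞; each term tends to a finite value or vanishes.
Limit = -3.

Final answer: -3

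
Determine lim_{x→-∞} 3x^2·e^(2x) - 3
The product is a 0·∞ indeterminate form at x → -∞.
Rewrite the product as 3x^2 / e^(-2x) (an ∞/∞ form) and apply L'Hôpital, or use the standard hierarchy e^(2|x|) ≫ |x^2| as x → -∞.
The indeterminate product → 0, so the limit = -3.

Final answer: -3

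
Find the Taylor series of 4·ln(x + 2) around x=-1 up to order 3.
4·(x + 1) - 2·(x + 1)^2 + 4·(x + 1)^3/3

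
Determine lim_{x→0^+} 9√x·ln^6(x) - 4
The product is a 0·∞ indeterminate form at x → 0⁺.
Rewrite the product as 9·ln^6(x) / x^(-1/2) and apply L'Hôpital, or use the standard hierarchy x^(-1/2) ≫ |ln x|^6 as x → 0⁺.
The indeterminate product → 0, so the limit = -4.

Final answer: -4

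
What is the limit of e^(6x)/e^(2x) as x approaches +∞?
This is an ∞/∞ indeterminate form as x → +∞.
Rewrite e^(6x)/e^(2x) = e^((6−2)x) = e^(4x); the exponent coefficient is 4 > 0 so e^(4x) → ∞.
Limit = ∞.

Final answer: ∞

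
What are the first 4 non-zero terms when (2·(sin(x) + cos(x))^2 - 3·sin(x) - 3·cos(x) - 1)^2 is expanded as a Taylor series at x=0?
35·x^3/3 - 5·x^2 - 4·x + 4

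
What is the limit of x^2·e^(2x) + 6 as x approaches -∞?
The product is a 0·∞ indeterminate form at x → -∞.
Rewrite the product as x^2 / e^(-2x) (an ∞/∞ form) and apply L'Hôpital, or use the standard hierarchy e^(2|x|) ≫ |x^2| as x → -∞.
The indeterminate product → 0, so the limit = 6.

Final answer: 6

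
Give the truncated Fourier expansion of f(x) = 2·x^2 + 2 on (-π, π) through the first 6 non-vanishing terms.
-8·cos(x) + 2·cos(2·x) - 8·cos(3·x)/9 + cos(4·x)/2 - 8·cos(5·x)/25 + 2 + 2·π^2/3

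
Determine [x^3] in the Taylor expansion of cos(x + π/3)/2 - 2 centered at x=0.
Expand to order 3: cos(x + π/3)/2 - 2 = √(3)·x^3/24 - x^2/8 - √(3)·x/4 - 7/4 + O(x^4).
The coefficient of x^3 is √(3)/24.

Final answer: √(3)/24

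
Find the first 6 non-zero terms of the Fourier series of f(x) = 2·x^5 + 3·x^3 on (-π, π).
(-74·π^2 + 4·π^4 + 444)·sin(x) + (-2·π^4 - 21/2 + 7·π^2)·sin(2·x) + (-26·π^2/27 + 52/81 + 4·π^4/3)·sin(3·x) + (-π^4 - π^2/4 + 3/32)·sin(4·x) + (-84/625 + 14·π^2/25 + 4·π^4/5)·sin(5·x) + (-2·π^4/3 - 17·π^2/27 + 17/162)·sin(6·x)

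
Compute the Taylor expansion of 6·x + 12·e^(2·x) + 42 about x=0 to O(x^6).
16·x^5/5 + 8·x^4 + 16·x^3 + 24·x^2 + 30·x + 54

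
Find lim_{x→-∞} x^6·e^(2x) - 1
The product is a 0·∞ indeterminate form at x → -∞.
Rewrite the product as x^6 / e^(-2x) (an ∞/∞ form) and apply L'Hôpital, or use the standard hierarchy e^(2|x|) ≫ |x^6| as x → -∞.
The indeterminate product → 0, so the limit = -1.

Final answer: -1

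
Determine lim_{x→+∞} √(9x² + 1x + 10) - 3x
As x → +∞: multiply by the conjugate to get (1x+10)/(√(9x²+1x+10)+3x); the denominator ~ 6x, so the limit is 1/6.
Limit = 1/6.

Final answer: 1/6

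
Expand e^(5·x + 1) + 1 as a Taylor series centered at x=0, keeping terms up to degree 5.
625·e·x^5/24 + 625·e·x^4/24 + 125·e·x^3/6 + 25·e·x^2/2 + 5·e·x + 1 + e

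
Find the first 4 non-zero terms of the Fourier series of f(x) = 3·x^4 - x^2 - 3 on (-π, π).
(148 - 24·π^2)·cos(x) + (-10 + 6·π^2)·cos(2·x) + (20/9 - 8·π^2/3)·cos(3·x) - π^2/3 - 3 + 3·π^4/5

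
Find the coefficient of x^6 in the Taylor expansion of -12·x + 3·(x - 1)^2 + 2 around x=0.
Expand to order 6: -12·x + 3·(x - 1)^2 + 2 = 3·x^2 - 18·x + 5 + O(x^7).
The coefficient of x^6 is 0.

Final answer: 0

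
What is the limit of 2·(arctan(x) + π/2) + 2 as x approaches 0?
Direct substitution at x = 0 gives 2 + π.

Final answer: 2 + π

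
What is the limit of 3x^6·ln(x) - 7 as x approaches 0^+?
The product is a 0·∞ indeterminate form at x → 0⁺.
Rewrite the product as 3·ln(x) / x^(-6) and apply L'Hôpital, or use the standard hierarchy x^(-6) ≫ |ln x| as x → 0⁺.
The indeterminate product → 0, so the limit = -7.

Final answer: -7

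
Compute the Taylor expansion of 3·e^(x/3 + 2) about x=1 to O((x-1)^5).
3·e^(7/3) + e^(7/3)·(x - 1) + e^(7/3)·(x - 1)^2/6 + e^(7/3)·(x - 1)^3/54 + e^(7/3)·(x - 1)^4/648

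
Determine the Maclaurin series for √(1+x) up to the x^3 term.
x^3/16 - x^2/8 + x/2 + 1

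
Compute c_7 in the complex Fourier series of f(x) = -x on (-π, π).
Compute the real Fourier coefficients first: a_7 = 0, b_7 = -2/7.
Then c_7 = (a_7 − i·b_7)/2 = i/7.

Final answer: i/7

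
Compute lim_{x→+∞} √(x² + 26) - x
This is an ∞ − ∞ indeterminate form.
Multiply and divide by the conjugate √(x²+26) + x; the x² terms cancel, leaving 26/(√(x²+26)+x) → 0.
Limit = 0.

Final answer: 0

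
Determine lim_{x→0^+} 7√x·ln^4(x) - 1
The product is a 0·∞ indeterminate form at x → 0⁺.
Rewrite the product as 7·ln^4(x) / x^(-1/2) and apply L'Hôpital, or use the standard hierarchy x^(-1/2) ≫ |ln x|^4 as x → 0⁺.
The indeterminate product → 0, so the limit = -1.

Final answer: -1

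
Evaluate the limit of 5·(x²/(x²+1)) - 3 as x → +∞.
Evaluate the dominant behaviour as x → +∞; each term tends to a finite value or vanishes.
Limit = 2.

Final answer: 2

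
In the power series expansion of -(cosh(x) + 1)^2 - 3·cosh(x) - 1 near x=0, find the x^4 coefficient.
Expand to order 4: -(cosh(x) + 1)^2 - 3·cosh(x) - 1 = -13·x^4/24 - 7·x^2/2 - 8 + O(x^5).
The coefficient of x^4 is -13/24.

Final answer: -13/24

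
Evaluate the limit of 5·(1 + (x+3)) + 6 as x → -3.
Direct substitution at x = -3 gives 11.

Final answer: 11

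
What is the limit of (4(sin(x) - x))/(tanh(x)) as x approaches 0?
Both numerator and denominator → 0 as x → 0; this is a 0/0 indeterminate form.
Expand each to leading order near x = 0: numerator ~ -2·x^3/3, denominator ~ x.
The limit of the ratio is 0.

Final answer: 0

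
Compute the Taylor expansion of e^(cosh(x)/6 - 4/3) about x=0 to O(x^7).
47·x^6·e^(-7/6)/51840 + x^4·e^(-7/6)/96 + x^2·e^(-7/6)/12 + e^(-7/6)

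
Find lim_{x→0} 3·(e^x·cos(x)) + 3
Direct substitution at x = 0 gives 6.

Final answer: 6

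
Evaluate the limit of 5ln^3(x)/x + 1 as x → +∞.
The quotient is an ∞/∞ indeterminate form as x → +∞.
The polynomial denominator x dominates the logarithmic numerator (any positive power of x ≫ ln^3(x) as x → ∞), so the quotient → 0.
Adding the constant: 0 + 1 = 1. Limit = 1.

Final answer: 1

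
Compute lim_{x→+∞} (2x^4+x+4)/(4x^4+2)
This is an ∞/∞ indeterminate form as x → +∞.
Divide numerator and denominator by x^4 and let the lower-order terms vanish; the leading terms give 2/4 = 1/2.
Limit = 1/2.

Final answer: 1/2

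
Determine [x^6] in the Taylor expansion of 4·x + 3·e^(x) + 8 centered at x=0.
Expand to order 6: 4·x + 3·e^(x) + 8 = x^6/240 + x^5/40 + x^4/8 + x^3/2 + 3·x^2/2 + 7·x + 11 + O(x^7).
The coefficient of x^6 is 1/240.

Final answer: 1/240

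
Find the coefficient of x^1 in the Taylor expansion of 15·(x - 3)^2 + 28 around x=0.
Expand to order 1: 15·(x - 3)^2 + 28 = 163 - 90·x + O(x^2).
The coefficient of x^1 is -90.

Final answer: -90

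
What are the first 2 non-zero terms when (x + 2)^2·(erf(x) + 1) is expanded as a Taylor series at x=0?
x·(4 + 8/√(π)) + 4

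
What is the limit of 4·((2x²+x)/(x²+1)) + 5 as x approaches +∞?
Evaluate the dominant behaviour as x → +∞; each term tends to a finite value or vanishes.
Limit = 13.

Final answer: 13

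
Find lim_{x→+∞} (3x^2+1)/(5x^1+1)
This is an ∞/∞ indeterminate form as x → +∞.
Divide numerator and denominator by x^2 and let the lower-order terms vanish; the numerator's degree 2 exceeds the denominator's degree 1, so the quotient diverges.
Limit = ∞.

Final answer: ∞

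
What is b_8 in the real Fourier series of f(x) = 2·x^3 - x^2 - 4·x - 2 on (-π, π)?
b_8 = (1/π) ∫_{-π}^{π} f(x)·sin(8x) dx.
Evaluate the integral (use parity and integration by parts as needed): b_8 = 67/64 - π^2/2.

Final answer: 67/64 - π^2/2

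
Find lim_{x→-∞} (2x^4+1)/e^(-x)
This is an ∞/∞ indeterminate form as x → -∞.
Compare growth rates of the dominant terms (exponentials ≫ polynomials ≫ logarithms), or apply L'Hôpital's rule; the quotient → 0.
Limit = 0.

Final answer: 0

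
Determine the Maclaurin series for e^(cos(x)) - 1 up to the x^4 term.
e·x^4/6 - e·x^2/2 - 1 + e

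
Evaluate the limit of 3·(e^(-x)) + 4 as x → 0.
Direct substitution at x = 0 gives 7.

Final answer: 7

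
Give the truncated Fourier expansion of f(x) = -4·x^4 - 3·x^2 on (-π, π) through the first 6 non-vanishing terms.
(-180 + 32·π^2)·cos(x) + (9 - 8·π^2)·cos(2·x) + (-28/27 + 32·π^2/9)·cos(3·x) - 2·π^2·cos(4·x) + (108/625 + 32·π^2/25)·cos(5·x) - 4·π^4/5 - π^2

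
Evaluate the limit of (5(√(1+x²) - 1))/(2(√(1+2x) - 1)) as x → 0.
Both numerator and denominator → 0 as x → 0; this is a 0/0 indeterminate form.
Expand each to leading order near x = 0: numerator ~ 5·x^2/2, denominator ~ 2·x.
The limit of the ratio is 0.

Final answer: 0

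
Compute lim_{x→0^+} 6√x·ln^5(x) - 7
The product is a 0·∞ indeterminate form at x → 0⁺.
Rewrite the product as 6·ln^5(x) / x^(-1/2) and apply L'Hôpital, or use the standard hierarchy x^(-1/2) ≫ |ln x|^5 as x → 0⁺.
The indeterminate product → 0, so the limit = -7.

Final answer: -7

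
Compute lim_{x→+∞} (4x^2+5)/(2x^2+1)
This is an ∞/∞ indeterminate form as x → +∞.
Divide numerator and denominator by x^2 and let the lower-order terms vanish; the leading terms give 4/2 = 2.
Limit = 2.

Final answer: 2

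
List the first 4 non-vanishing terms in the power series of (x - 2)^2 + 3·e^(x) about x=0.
x^3/2 + 5·x^2/2 - x + 7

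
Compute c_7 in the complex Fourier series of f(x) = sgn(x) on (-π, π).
Compute the real Fourier coefficients first: a_7 = 0, b_7 = 4/(7·π).
Then c_7 = (a_7 − i·b_7)/2 = -2·i/(7·π).

Final answer: -2·i/(7·π)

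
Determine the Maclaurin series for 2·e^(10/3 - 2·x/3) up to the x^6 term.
8·x^6·e^(10/3)/32805 - 8·x^5·e^(10/3)/3645 + 4·x^4·e^(10/3)/243 - 8·x^3·e^(10/3)/81 + 4·x^2·e^(10/3)/9 - 4·x·e^(10/3)/3 + 2·e^(10/3)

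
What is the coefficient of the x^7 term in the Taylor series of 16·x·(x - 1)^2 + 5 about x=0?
Expand to order 7: 16·x·(x - 1)^2 + 5 = 16·x^3 - 32·x^2 + 16·x + 5 + O(x^8).
The coefficient of x^7 is 0.

Final answer: 0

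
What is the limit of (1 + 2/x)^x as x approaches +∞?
As x → +∞: this is the defining limit (1 + 2/x)^x → e^2.
Limit = e^(2).

Final answer: e^(2)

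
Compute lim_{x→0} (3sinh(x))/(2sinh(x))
Both numerator and denominator → 0 as x → 0; this is a 0/0 indeterminate form.
Expand each to leading order near x = 0: numerator ~ 3·x, denominator ~ 2·x.
The limit of the ratio is 3/2.

Final answer: 3/2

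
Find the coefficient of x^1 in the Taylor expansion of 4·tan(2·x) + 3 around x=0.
Expand to order 1: 4·tan(2·x) + 3 = 8·x + 3 + O(x^2).
The coefficient of x^1 is 8.

Final answer: 8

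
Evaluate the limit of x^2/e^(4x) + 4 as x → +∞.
The quotient is an ∞/∞ indeterminate form as x → +∞.
The exponential denominator e^(4x) dominates the polynomial numerator (e^x ≫ x^2 as x → ∞), so the quotient → 0.
Adding the constant: 0 + 4 = 4. Limit = 4.

Final answer: 4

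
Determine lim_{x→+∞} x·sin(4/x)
As x → +∞: let u = 4/x → 0⁺; then x·sin(4/x) = 4·sin(u)/u → 4·1 = 4.
Limit = 4.

Final answer: 4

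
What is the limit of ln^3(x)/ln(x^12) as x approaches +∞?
This is an ∞/∞ indeterminate form as x → +∞.
Write ln(x^12) = 12·ln(x), reducing the quotient to ln^2(x)/12 → ∞.
Limit = ∞.

Final answer: ∞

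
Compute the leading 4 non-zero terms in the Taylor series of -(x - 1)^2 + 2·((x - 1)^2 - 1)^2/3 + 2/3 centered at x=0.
-8·x^3/3 + 5·x^2/3 + 2·x - 1/3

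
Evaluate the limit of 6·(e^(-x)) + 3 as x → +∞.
Evaluate the dominant behaviour as x → +∞; each term tends to a finite value or vanishes.
Limit = 3.

Final answer: 3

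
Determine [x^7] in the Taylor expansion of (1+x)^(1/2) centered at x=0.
Expand to order 7: (1+x)^(1/2) = 33·x^7/2048 - 21·x^6/1024 + 7·x^5/256 - 5·x^4/128 + x^3/16 - x^2/8 + x/2 + 1 + O(x^8).
The coefficient of x^7 is 33/2048.

Final answer: 33/2048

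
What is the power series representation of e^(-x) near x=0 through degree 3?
-x^3/6 + x^2/2 - x + 1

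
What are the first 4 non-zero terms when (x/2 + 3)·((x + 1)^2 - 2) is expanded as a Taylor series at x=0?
x^3/2 + 4·x^2 + 11·x/2 - 3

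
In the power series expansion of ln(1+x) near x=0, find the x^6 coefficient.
Expand to order 6: ln(1+x) = -x^6/6 + x^5/5 - x^4/4 + x^3/3 - x^2/2 + x + O(x^7).
The coefficient of x^6 is -1/6.

Final answer: -1/6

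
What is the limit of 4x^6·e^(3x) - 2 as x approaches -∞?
The product is a 0·∞ indeterminate form at x → -∞.
Rewrite the product as 4x^6 / e^(-3x) (an ∞/∞ form) and apply L'Hôpital, or use the standard hierarchy e^(3|x|) ≫ |x^6| as x → -∞.
The indeterminate product → 0, so the limit = -2.

Final answer: -2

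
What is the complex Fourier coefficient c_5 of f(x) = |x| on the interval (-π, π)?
Compute the real Fourier coefficients first: a_5 = -4/(25·π), b_5 = 0.
Then c_5 = (a_5 − i·b_5)/2 = -2/(25·π).

Final answer: -2/(25·π)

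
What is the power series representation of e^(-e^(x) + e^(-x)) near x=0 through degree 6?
28·x^6/45 - 19·x^5/20 + 4·x^4/3 - 5·x^3/3 + 2·x^2 - 2·x + 1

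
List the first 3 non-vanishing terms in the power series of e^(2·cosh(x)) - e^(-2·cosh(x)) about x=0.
x^4·(-5·e^(-2)/12 + 7·e^(2)/12) + x^2·(e^(-2) + e^(2)) - e^(-2) + e^(2)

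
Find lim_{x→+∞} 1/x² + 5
Evaluate the dominant behaviour as x → +∞; each term tends to a finite value or vanishes.
Limit = 5.

Final answer: 5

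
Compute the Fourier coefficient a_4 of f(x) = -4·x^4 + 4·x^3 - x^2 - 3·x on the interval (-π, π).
a_4 = (1/π) ∫_{-π}^{π} f(x)·cos(4x) dx.
Evaluate the integral (use parity and integration by parts as needed): a_4 = 1/2 - 2·π^2.

Final answer: 1/2 - 2·π^2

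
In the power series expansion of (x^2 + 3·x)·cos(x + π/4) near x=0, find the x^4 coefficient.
Expand to order 4: (x^2 + 3·x)·cos(x + π/4) = -5·√(2)·x^3/4 - √(2)·x^2 + 3·√(2)·x/2 + O(x^5).
The coefficient of x^4 is 0.

Final answer: 0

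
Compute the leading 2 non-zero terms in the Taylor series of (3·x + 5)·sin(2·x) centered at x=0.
6·x^2 + 10·x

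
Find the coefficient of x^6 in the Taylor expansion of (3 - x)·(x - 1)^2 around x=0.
Expand to order 6: (3 - x)·(x - 1)^2 = -x^3 + 5·x^2 - 7·x + 3 + O(x^7).
The coefficient of x^6 is 0.

Final answer: 0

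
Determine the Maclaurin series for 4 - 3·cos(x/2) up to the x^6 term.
x^6/15360 - x^4/128 + 3·x^2/8 + 1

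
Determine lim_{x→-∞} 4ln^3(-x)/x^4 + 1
The quotient is an ∞/∞ indeterminate form as x → -∞.
Compare growth rates of the dominant terms (exponentials ≫ polynomials ≫ logarithms), or apply L'Hôpital's rule; the quotient → 0.
Adding the constant: 0 + 1 = 1. Limit = 1.

Final answer: 1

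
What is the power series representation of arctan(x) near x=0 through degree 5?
x^5/5 - x^3/3 + x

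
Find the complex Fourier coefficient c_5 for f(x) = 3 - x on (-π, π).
Compute the real Fourier coefficients first: a_5 = 0, b_5 = -2/5.
Then c_5 = (a_5 − i·b_5)/2 = i/5.

Final answer: i/5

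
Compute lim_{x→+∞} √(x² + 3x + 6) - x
This is an ∞ − ∞ indeterminate form.
Multiply and divide by the conjugate √(x²+3x + 6) + x; the x² terms cancel, leaving (3x + 6)/(√(x²+3x + 6)+x) → 3/2.
Limit = 3/2.

Final answer: 3/2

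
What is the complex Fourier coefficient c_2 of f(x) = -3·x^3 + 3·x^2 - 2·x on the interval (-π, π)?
Compute the real Fourier coefficients first: a_2 = 3, b_2 = -5/2 + 3·π^2.
Then c_2 = (a_2 − i·b_2)/2 = 3/2 - 3·i·π^2/2 + 5·i/4.

Final answer: 3/2 - 3·i·π^2/2 + 5·i/4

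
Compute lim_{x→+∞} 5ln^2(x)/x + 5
The quotient is an ∞/∞ indeterminate form as x → +∞.
The polynomial denominator x dominates the logarithmic numerator (any positive power of x ≫ ln^2(x) as x → ∞), so the quotient → 0.
Adding the constant: 0 + 5 = 5. Limit = 5.

Final answer: 5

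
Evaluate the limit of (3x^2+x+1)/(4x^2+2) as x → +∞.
This is an ∞/∞ indeterminate form as x → +∞.
Divide numerator and denominator by x^2 and let the lower-order terms vanish; the leading terms give 3/4.
Limit = 3/4.

Final answer: 3/4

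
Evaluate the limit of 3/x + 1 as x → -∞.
Evaluate the dominant behaviour as x → -∞; each term tends to a finite value or vanishes.
Limit = 1.

Final answer: 1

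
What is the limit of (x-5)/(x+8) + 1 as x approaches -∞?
Evaluate the dominant behaviour as x → -∞; each term tends to a finite value or vanishes.
Limit = 2.

Final answer: 2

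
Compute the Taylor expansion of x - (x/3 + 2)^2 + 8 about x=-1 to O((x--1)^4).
38/9 - (x + 1)/9 - (x + 1)^2/9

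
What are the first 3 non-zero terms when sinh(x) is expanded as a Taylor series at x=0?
x^5/120 + x^3/6 + x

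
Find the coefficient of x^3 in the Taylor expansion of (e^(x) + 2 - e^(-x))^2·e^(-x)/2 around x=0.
Expand to order 3: (e^(x) + 2 - e^(-x))^2·e^(-x)/2 = x^3/3 - x^2 + 2·x + 2 + O(x^4).
The coefficient of x^3 is 1/3.

Final answer: 1/3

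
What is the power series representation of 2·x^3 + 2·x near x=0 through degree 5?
2·x^3 + 2·x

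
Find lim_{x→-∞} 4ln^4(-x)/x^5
This is an ∞/∞ indeterminate form as x → -∞.
Compare growth rates of the dominant terms (exponentials ≫ polynomials ≫ logarithms), or apply L'Hôpital's rule; the quotient → 0.
Limit = 0.

Final answer: 0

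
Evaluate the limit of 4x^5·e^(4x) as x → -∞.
This is a 0·∞ indeterminate form at x → -∞.
Rewrite the product as 4x^5 / e^(-4x) (an ∞/∞ form) and apply L'Hôpital, or use the standard hierarchy e^(4|x|) ≫ |x^5| as x → -∞.
The indeterminate product → 0, so the limit = 0.

Final answer: 0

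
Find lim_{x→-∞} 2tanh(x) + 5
Evaluate the dominant behaviour as x → -∞; each term tends to a finite value or vanishes.
Limit = 3.

Final answer: 3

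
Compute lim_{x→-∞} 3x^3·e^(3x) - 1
The product is a 0·∞ indeterminate form at x → -∞.
Rewrite the product as 3x^3 / e^(-3x) (an ∞/∞ form) and apply L'Hôpital, or use the standard hierarchy e^(3|x|) ≫ |x^3| as x → -∞.
The indeterminate product → 0, so the limit = -1.

Final answer: -1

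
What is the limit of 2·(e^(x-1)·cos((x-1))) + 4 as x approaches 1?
Direct substitution at x = 1 gives 6.

Final answer: 6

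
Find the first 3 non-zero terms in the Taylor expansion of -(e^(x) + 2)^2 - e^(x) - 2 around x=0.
-9·x^2/2 - 7·x - 12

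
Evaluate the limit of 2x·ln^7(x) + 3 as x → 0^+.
The product is a 0·∞ indeterminate form at x → 0⁺.
Rewrite the product as 2·ln^7(x) / x^(-1) and apply L'Hôpital, or use the standard hierarchy x^(-1) ≫ |ln x|^7 as x → 0⁺.
The indeterminate product → 0, so the limit = 3.

Final answer: 3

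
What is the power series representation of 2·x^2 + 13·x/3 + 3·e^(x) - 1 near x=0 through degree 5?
x^5/40 + x^4/8 + x^3/2 + 7·x^2/2 + 22·x/3 + 2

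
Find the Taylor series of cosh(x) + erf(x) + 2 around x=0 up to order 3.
-2·x^3/(3·√(π)) + x^2/2 + 2·x/√(π) + 3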